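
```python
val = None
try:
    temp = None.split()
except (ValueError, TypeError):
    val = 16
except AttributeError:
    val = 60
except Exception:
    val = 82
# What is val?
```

Step-by-step execution trace:
1. `temp = None.split()` raises AttributeError.
2. `except (ValueError, TypeError)` does not match AttributeError; skipped.
3. `except AttributeError` matches (exact type match) → val = 60.
4. `except Exception` is not reached.
Result: 60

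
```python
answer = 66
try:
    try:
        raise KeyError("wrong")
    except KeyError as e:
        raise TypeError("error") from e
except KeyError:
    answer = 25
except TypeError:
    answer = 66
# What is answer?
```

Step-by-step execution trace:
1. Inner try raises KeyError; inner `except KeyError as e` catches it.
2. `raise TypeError(...) from e` raises TypeError (KeyError is attached as __cause__, but only TypeError is active).
3. Outer `except KeyError` does not match TypeError; skipped.
4. Outer `except TypeError` matches → answer = 66.
Result: 66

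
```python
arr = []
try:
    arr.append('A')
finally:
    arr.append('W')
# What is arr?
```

Step-by-step execution trace:
1. try: `arr.append('A')` → arr = ['A'].
2. The try body completes without raising.
3. finally always runs: `arr.append('W')` → arr = ['A', 'W'].
Result: ['A', 'W']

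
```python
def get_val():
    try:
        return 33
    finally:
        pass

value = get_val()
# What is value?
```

Step-by-step execution trace:
1. `get_val()` enters try: `return 33` sets pending return value 33.
2. Before returning, `finally: pass` runs (no effect).
3. get_val() returns 33 → value = 33.
Result: 33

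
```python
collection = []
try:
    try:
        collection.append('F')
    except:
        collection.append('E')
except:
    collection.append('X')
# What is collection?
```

Step-by-step execution trace:
1. Inner try: `collection.append('F')` → collection = ['F']. No exception raised.
2. Inner `except` is skipped.
3. Inner try completes normally; outer `except` is skipped.
Result: ['F']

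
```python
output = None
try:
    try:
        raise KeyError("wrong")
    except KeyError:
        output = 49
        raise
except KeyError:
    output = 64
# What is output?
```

Step-by-step execution trace:
1. Inner try: `raise KeyError("wrong")` raises KeyError.
2. Inner `except KeyError` matches → output = 49.
3. bare `raise` re-raises the same KeyError.
4. Outer `except KeyError` matches → output = 64.
Result: 64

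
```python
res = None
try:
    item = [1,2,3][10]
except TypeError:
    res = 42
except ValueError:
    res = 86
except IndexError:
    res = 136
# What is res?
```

Step-by-step execution trace:
1. `item = [1,2,3][10]` raises IndexError.
2. `except TypeError` does not match IndexError; skipped.
3. `except ValueError` does not match IndexError; skipped.
4. `except IndexError` matches → res = 136.
Result: 136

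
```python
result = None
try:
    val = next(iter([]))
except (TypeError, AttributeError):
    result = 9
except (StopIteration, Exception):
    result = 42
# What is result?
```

Step-by-step execution trace:
1. `val = next(iter([]))` raises StopIteration.
2. `except (TypeError, AttributeError)` does not match StopIteration; skipped.
3. `except (StopIteration, Exception)` matches (StopIteration is in the tuple) → result = 42.
Result: 42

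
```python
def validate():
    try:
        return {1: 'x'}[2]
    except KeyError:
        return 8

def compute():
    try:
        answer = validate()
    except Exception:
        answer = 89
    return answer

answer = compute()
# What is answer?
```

Step-by-step execution trace:
1. `compute()` calls `validate()`.
2. In validate: `{1: 'x'}[2]` raises KeyError; `except KeyError` catches it → returns 8.
3. In compute: `answer = validate()` → answer = 8. No exception reaches compute.
4. `except Exception` is skipped; compute returns 8.
5. answer = 8.
Result: 8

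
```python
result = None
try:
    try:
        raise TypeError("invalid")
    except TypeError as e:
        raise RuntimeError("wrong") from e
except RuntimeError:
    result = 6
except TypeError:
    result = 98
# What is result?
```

Step-by-step execution trace:
1. Inner try raises TypeError; inner `except TypeError as e` catches it.
2. `raise RuntimeError(...) from e` raises RuntimeError (TypeError is attached as __cause__, but only RuntimeError is active).
3. Outer `except RuntimeError` matches → result = 6.
4. `except TypeError` is not reached.
Result: 6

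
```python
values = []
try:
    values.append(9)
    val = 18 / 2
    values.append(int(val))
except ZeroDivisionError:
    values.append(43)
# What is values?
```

Step-by-step execution trace:
1. try: `values.append(9)` → values = [9].
2. `val = 18 / 2` → val = 9.0. No exception raised.
3. `values.append(int(val))` → values = [9, 9].
4. `except ZeroDivisionError` is skipped (no exception was raised).
Result: [9, 9]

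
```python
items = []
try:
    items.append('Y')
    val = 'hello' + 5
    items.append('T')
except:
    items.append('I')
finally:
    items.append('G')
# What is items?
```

Step-by-step execution trace:
1. try: `items.append('Y')` → items = ['Y'].
2. `val = 'hello' + 5` raises TypeError; `items.append('T')` is not reached.
3. bare `except` matches → `items.append('I')` → items = ['Y', 'I'].
4. finally always runs: `items.append('G')` → items = ['Y', 'I', 'G'].
Result: ['Y', 'I', 'G']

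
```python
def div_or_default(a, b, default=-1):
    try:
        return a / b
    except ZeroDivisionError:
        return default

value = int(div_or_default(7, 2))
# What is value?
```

Step-by-step execution trace:
1. `div_or_default(7, 2)` enters try: `return 7 / 2` → returns 3.5. No exception raised.
2. `except ZeroDivisionError` is skipped.
3. `int(3.5)` → 3 → value = 3.
Result: 3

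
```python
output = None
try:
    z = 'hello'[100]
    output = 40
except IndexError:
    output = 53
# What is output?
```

Step-by-step execution trace:
1. `z = 'hello'[100]` raises IndexError.
2. `output = 40` is not reached.
3. `except IndexError` matches → output = 53.
Result: 53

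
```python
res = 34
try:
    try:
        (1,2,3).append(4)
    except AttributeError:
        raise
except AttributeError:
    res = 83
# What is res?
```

Step-by-step execution trace:
1. Inner try: `(1,2,3).append(4)` raises AttributeError.
2. Inner `except AttributeError` matches; bare `raise` re-raises the same AttributeError.
3. Outer `except AttributeError` matches → res = 83.
Result: 83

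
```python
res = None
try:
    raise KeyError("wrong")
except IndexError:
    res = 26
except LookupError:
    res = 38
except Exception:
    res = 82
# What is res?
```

Step-by-step execution trace:
1. `raise KeyError(...)` raises KeyError.
2. `except IndexError` does not match (KeyError is not a subclass of IndexError); skipped.
3. `except LookupError` matches (KeyError is a subclass of LookupError) → res = 38.
4. `except Exception` is not reached.
Result: 38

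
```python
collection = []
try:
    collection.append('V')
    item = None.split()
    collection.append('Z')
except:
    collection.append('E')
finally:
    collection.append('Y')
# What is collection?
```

Step-by-step execution trace:
1. try: `collection.append('V')` → collection = ['V'].
2. `item = None.split()` raises AttributeError; `collection.append('Z')` is not reached.
3. bare `except` matches → `collection.append('E')` → collection = ['V', 'E'].
4. finally always runs: `collection.append('Y')` → collection = ['V', 'E', 'Y'].
Result: ['V', 'E', 'Y']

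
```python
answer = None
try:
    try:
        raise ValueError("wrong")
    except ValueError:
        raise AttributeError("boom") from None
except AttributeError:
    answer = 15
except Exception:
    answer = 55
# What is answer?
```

Step-by-step execution trace:
1. Inner try raises ValueError; inner `except ValueError` catches it.
2. `raise AttributeError(...) from None` raises AttributeError (from None suppresses __context__, but the active exception is still AttributeError).
3. Outer `except AttributeError` matches → answer = 15.
4. `except Exception` is not reached.
Result: 15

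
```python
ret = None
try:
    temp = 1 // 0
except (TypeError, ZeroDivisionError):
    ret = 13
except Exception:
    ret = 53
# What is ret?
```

Step-by-step execution trace:
1. `temp = 1 // 0` raises ZeroDivisionError.
2. `except (TypeError, ZeroDivisionError)` matches (ZeroDivisionError is in the tuple) → ret = 13.
3. `except Exception` is not reached.
Result: 13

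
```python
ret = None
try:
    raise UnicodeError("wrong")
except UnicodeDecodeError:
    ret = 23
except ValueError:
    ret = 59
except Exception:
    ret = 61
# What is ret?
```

Step-by-step execution trace:
1. `raise UnicodeError(...)` raises UnicodeError.
2. `except UnicodeDecodeError` does not match (UnicodeError is not a subclass of UnicodeDecodeError); skipped.
3. `except ValueError` matches (UnicodeError is a subclass of ValueError) → ret = 59.
4. `except Exception` is not reached.
Result: 59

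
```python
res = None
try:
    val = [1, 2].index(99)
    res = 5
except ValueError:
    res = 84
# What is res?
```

Step-by-step execution trace:
1. `val = [1, 2].index(99)` raises ValueError.
2. `res = 5` is not reached.
3. `except ValueError` matches → res = 84.
Result: 84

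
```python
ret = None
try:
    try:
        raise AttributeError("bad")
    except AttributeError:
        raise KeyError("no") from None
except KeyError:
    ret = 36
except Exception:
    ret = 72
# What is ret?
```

Step-by-step execution trace:
1. Inner try raises AttributeError; inner `except AttributeError` catches it.
2. `raise KeyError(...) from None` raises KeyError (from None suppresses __context__, but the active exception is still KeyError).
3. Outer `except KeyError` matches → ret = 36.
4. `except Exception` is not reached.
Result: 36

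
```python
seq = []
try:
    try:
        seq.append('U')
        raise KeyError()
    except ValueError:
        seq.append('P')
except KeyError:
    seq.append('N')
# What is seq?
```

Step-by-step execution trace:
1. Inner try: `seq.append('U')` → seq = ['U'].
2. `raise KeyError()` raises KeyError.
3. Inner `except ValueError` does not match KeyError; exception propagates to outer try.
4. Outer `except KeyError` matches → `seq.append('N')` → seq = ['U', 'N'].
Result: ['U', 'N']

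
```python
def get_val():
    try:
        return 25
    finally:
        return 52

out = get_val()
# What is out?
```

Step-by-step execution trace:
1. `get_val()` enters try: `return 25` sets pending return value 25.
2. Before returning, `finally: return 52` runs and overrides the pending return.
3. get_val() returns 52 → out = 52.
Result: 52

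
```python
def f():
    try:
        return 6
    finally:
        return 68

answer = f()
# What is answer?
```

Step-by-step execution trace:
1. `f()` enters try: `return 6` sets pending return value 6.
2. Before returning, `finally: return 68` runs and overrides the pending return.
3. f() returns 68 → answer = 68.
Result: 68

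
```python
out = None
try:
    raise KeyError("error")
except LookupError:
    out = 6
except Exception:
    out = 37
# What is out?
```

Step-by-step execution trace:
1. `raise KeyError(...)` raises KeyError.
2. `except LookupError` matches (KeyError is a subclass of LookupError) → out = 6.
3. `except Exception` is not reached.
Result: 6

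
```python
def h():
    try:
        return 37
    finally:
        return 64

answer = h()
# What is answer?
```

Step-by-step execution trace:
1. `h()` enters try: `return 37` sets pending return value 37.
2. Before returning, `finally: return 64` runs and overrides the pending return.
3. h() returns 64 → answer = 64.
Result: 64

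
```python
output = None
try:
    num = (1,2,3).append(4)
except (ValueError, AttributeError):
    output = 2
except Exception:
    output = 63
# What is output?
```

Step-by-step execution trace:
1. `num = (1,2,3).append(4)` raises AttributeError.
2. `except (ValueError, AttributeError)` matches (AttributeError is in the tuple) → output = 2.
3. `except Exception` is not reached.
Result: 2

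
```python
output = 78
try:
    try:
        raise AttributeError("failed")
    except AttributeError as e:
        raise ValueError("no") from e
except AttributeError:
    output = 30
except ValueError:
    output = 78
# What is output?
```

Step-by-step execution trace:
1. Inner try raises AttributeError; inner `except AttributeError as e` catches it.
2. `raise ValueError(...) from e` raises ValueError (AttributeError is attached as __cause__, but only ValueError is active).
3. Outer `except AttributeError` does not match ValueError; skipped.
4. Outer `except ValueError` matches → output = 78.
Result: 78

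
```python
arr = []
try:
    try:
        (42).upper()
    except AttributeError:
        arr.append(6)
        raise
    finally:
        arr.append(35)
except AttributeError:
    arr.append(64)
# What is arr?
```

Step-by-step execution trace:
1. Inner try: `(42).upper()` raises AttributeError.
2. Inner `except AttributeError` matches → `arr.append(6)` → arr = [6].
3. bare `raise` re-raises AttributeError.
4. Inner `finally` runs during unwinding: `arr.append(35)` → arr = [6, 35].
5. Outer `except AttributeError` matches → `arr.append(64)` → arr = [6, 35, 64].
Result: [6, 35, 64]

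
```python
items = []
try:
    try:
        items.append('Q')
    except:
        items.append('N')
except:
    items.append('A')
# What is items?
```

Step-by-step execution trace:
1. Inner try: `items.append('Q')` → items = ['Q']. No exception raised.
2. Inner `except` is skipped.
3. Inner try completes normally; outer `except` is skipped.
Result: ['Q']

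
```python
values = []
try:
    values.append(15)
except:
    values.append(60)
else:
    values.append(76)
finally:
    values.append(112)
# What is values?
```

Step-by-step execution trace:
1. try: `values.append(15)` → values = [15]. No exception raised.
2. `except` is skipped.
3. `else` runs: `values.append(76)` → values = [15, 76].
4. `finally` always runs: `values.append(112)` → values = [15, 76, 112].
Result: [15, 76, 112]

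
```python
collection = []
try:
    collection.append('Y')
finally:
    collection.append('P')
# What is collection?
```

Step-by-step execution trace:
1. try: `collection.append('Y')` → collection = ['Y'].
2. The try body completes without raising.
3. finally always runs: `collection.append('P')` → collection = ['Y', 'P'].
Result: ['Y', 'P']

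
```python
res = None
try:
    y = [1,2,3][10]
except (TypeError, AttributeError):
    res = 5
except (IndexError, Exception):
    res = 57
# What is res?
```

Step-by-step execution trace:
1. `y = [1,2,3][10]` raises IndexError.
2. `except (TypeError, AttributeError)` does not match IndexError; skipped.
3. `except (IndexError, Exception)` matches (IndexError is in the tuple) → res = 57.
Result: 57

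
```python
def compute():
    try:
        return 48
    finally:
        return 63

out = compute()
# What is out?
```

Step-by-step execution trace:
1. `compute()` enters try: `return 48` sets pending return value 48.
2. Before returning, `finally: return 63` runs and overrides the pending return.
3. compute() returns 63 → out = 63.
Result: 63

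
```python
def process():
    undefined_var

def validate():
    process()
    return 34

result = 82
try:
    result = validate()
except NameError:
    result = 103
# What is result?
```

Step-by-step execution trace:
1. result starts at 82.
2. try: `validate()` calls `process()`.
3. `process()` evaluates `undefined_var`, which raises NameError; it propagates through validate (uncaught).
4. `return 34` in validate is not reached; the assignment to result does not complete.
5. `except NameError` matches → result = 103.
Result: 103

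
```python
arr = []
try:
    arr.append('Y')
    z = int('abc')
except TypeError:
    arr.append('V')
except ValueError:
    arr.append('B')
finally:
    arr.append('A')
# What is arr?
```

Step-by-step execution trace:
1. try: `arr.append('Y')` → arr = ['Y'].
2. `z = int('abc')` raises ValueError.
3. `except TypeError` does not match ValueError; skipped.
4. `except ValueError` matches → `arr.append('B')` → arr = ['Y', 'B'].
5. finally always runs: `arr.append('A')` → arr = ['Y', 'B', 'A'].
Result: ['Y', 'B', 'A']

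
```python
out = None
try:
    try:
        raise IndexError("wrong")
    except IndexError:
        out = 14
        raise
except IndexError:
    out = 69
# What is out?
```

Step-by-step execution trace:
1. Inner try: `raise IndexError("wrong")` raises IndexError.
2. Inner `except IndexError` matches → out = 14.
3. bare `raise` re-raises the same IndexError.
4. Outer `except IndexError` matches → out = 69.
Result: 69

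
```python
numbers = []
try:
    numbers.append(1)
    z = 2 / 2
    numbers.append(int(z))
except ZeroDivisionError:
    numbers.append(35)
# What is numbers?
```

Step-by-step execution trace:
1. try: `numbers.append(1)` → numbers = [1].
2. `z = 2 / 2` → z = 1.0. No exception raised.
3. `numbers.append(int(z))` → numbers = [1, 1].
4. `except ZeroDivisionError` is skipped (no exception was raised).
Result: [1, 1]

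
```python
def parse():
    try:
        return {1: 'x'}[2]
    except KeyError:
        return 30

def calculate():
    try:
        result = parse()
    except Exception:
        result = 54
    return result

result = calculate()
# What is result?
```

Step-by-step execution trace:
1. `calculate()` calls `parse()`.
2. In parse: `{1: 'x'}[2]` raises KeyError; `except KeyError` catches it → returns 30.
3. In calculate: `result = parse()` → result = 30. No exception reaches calculate.
4. `except Exception` is skipped; calculate returns 30.
5. result = 30.
Result: 30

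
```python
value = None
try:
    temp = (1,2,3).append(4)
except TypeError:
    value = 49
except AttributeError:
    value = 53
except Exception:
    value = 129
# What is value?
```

Step-by-step execution trace:
1. `temp = (1,2,3).append(4)` raises AttributeError.
2. `except TypeError` does not match AttributeError; skipped.
3. `except AttributeError` matches → value = 53.
4. Remaining except clauses are skipped.
Result: 53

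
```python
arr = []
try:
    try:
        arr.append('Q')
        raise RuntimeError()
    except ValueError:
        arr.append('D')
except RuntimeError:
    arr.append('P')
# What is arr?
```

Step-by-step execution trace:
1. Inner try: `arr.append('Q')` → arr = ['Q'].
2. `raise RuntimeError()` raises RuntimeError.
3. Inner `except ValueError` does not match RuntimeError; exception propagates to outer try.
4. Outer `except RuntimeError` matches → `arr.append('P')` → arr = ['Q', 'P'].
Result: ['Q', 'P']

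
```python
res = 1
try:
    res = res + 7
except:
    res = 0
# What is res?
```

Step-by-step execution trace:
1. res starts at 1.
2. try: `res = res + 7` → res = 8. No exception raised.
3. `except` is skipped.
Result: 8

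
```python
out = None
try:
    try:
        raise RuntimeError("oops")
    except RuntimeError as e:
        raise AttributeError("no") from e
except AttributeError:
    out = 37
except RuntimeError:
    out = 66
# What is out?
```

Step-by-step execution trace:
1. Inner try raises RuntimeError; inner `except RuntimeError as e` catches it.
2. `raise AttributeError(...) from e` raises AttributeError (RuntimeError is attached as __cause__, but only AttributeError is active).
3. Outer `except AttributeError` matches → out = 37.
4. `except RuntimeError` is not reached.
Result: 37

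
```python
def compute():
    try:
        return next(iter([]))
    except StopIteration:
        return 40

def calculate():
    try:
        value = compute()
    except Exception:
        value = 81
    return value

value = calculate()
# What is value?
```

Step-by-step execution trace:
1. `calculate()` calls `compute()`.
2. In compute: `next(iter([]))` raises StopIteration; `except StopIteration` catches it → returns 40.
3. In calculate: `value = compute()` → value = 40. No exception reaches calculate.
4. `except Exception` is skipped; calculate returns 40.
5. value = 40.
Result: 40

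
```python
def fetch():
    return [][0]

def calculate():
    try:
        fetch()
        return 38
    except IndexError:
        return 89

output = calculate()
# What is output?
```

Step-by-step execution trace:
1. `calculate()` calls `fetch()`.
2. `fetch()` evaluates `[][0]`, which raises IndexError; it propagates to the caller.
3. `return 38` is not reached.
4. `except IndexError` in calculate matches → returns 89.
5. output = 89.
Result: 89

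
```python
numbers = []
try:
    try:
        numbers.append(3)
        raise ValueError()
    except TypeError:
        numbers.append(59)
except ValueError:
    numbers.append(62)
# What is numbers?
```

Step-by-step execution trace:
1. Inner try: `numbers.append(3)` → numbers = [3].
2. `raise ValueError()` raises ValueError.
3. Inner `except TypeError` does not match ValueError; exception propagates to outer try.
4. Outer `except ValueError` matches → `numbers.append(62)` → numbers = [3, 62].
Result: [3, 62]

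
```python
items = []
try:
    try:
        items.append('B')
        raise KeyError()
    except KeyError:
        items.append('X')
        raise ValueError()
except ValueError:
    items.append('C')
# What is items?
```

Step-by-step execution trace:
1. Inner try: `items.append('B')` → items = ['B'].
2. `raise KeyError()` raises KeyError.
3. Inner `except KeyError` matches → `items.append('X')` → items = ['B', 'X'].
4. `raise ValueError()` raises ValueError; propagates to outer try.
5. Outer `except ValueError` matches → `items.append('C')` → items = ['B', 'X', 'C'].
Result: ['B', 'X', 'C']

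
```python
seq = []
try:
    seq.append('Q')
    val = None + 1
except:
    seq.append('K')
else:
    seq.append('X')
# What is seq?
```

Step-by-step execution trace:
1. try: `seq.append('Q')` → seq = ['Q'].
2. `val = None + 1` raises TypeError.
3. bare `except` matches → `seq.append('K')` → seq = ['Q', 'K'].
4. `else` is skipped (an exception was raised).
Result: ['Q', 'K']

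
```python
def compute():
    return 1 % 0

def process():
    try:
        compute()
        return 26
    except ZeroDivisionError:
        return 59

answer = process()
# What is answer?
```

Step-by-step execution trace:
1. `process()` calls `compute()`.
2. `compute()` evaluates `1 % 0`, which raises ZeroDivisionError; it propagates to the caller.
3. `return 26` is not reached.
4. `except ZeroDivisionError` in process matches → returns 59.
5. answer = 59.
Result: 59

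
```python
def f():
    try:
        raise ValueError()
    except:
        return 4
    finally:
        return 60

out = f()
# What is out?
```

Step-by-step execution trace:
1. `f()` enters try: `raise ValueError()` raises ValueError.
2. bare `except` matches → `return 4` sets pending return value 4.
3. Before returning, `finally: return 60` runs and overrides the pending return.
4. f() returns 60 → out = 60.
Result: 60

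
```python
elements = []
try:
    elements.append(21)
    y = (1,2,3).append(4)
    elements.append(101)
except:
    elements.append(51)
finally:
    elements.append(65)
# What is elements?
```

Step-by-step execution trace:
1. try: `elements.append(21)` → elements = [21].
2. `y = (1,2,3).append(4)` raises AttributeError; `elements.append(101)` is not reached.
3. bare `except` matches → `elements.append(51)` → elements = [21, 51].
4. finally always runs: `elements.append(65)` → elements = [21, 51, 65].
Result: [21, 51, 65]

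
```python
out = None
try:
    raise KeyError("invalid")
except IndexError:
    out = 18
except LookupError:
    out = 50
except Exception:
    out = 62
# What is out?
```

Step-by-step execution trace:
1. `raise KeyError(...)` raises KeyError.
2. `except IndexError` does not match (KeyError is not a subclass of IndexError); skipped.
3. `except LookupError` matches (KeyError is a subclass of LookupError) → out = 50.
4. `except Exception` is not reached.
Result: 50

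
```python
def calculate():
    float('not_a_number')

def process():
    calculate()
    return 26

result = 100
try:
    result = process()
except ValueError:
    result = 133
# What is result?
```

Step-by-step execution trace:
1. result starts at 100.
2. try: `process()` calls `calculate()`.
3. `calculate()` evaluates `float('not_a_number')`, which raises ValueError; it propagates through process (uncaught).
4. `return 26` in process is not reached; the assignment to result does not complete.
5. `except ValueError` matches → result = 133.
Result: 133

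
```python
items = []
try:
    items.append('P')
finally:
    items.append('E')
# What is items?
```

Step-by-step execution trace:
1. try: `items.append('P')` → items = ['P'].
2. The try body completes without raising.
3. finally always runs: `items.append('E')` → items = ['P', 'E'].
Result: ['P', 'E']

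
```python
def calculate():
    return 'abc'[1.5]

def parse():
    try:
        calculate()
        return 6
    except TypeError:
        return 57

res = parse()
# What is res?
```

Step-by-step execution trace:
1. `parse()` calls `calculate()`.
2. `calculate()` evaluates `'abc'[1.5]`, which raises TypeError; it propagates to the caller.
3. `return 6` is not reached.
4. `except TypeError` in parse matches → returns 57.
5. res = 57.
Result: 57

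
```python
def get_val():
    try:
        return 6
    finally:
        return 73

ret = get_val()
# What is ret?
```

Step-by-step execution trace:
1. `get_val()` enters try: `return 6` sets pending return value 6.
2. Before returning, `finally: return 73` runs and overrides the pending return.
3. get_val() returns 73 → ret = 73.
Result: 73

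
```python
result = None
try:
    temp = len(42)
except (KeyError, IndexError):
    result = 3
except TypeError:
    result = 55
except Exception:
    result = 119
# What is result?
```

Step-by-step execution trace:
1. `temp = len(42)` raises TypeError.
2. `except (KeyError, IndexError)` does not match TypeError; skipped.
3. `except TypeError` matches (exact type match) → result = 55.
4. `except Exception` is not reached.
Result: 55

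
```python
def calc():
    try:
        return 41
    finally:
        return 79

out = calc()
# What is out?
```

Step-by-step execution trace:
1. `calc()` enters try: `return 41` sets pending return value 41.
2. Before returning, `finally: return 79` runs and overrides the pending return.
3. calc() returns 79 → out = 79.
Result: 79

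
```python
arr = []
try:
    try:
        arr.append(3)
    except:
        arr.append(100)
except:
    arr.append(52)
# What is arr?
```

Step-by-step execution trace:
1. Inner try: `arr.append(3)` → arr = [3]. No exception raised.
2. Inner `except` is skipped.
3. Inner try completes normally; outer `except` is skipped.
Result: [3]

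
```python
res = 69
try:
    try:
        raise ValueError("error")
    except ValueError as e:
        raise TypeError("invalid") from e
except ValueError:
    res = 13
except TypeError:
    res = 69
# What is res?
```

Step-by-step execution trace:
1. Inner try raises ValueError; inner `except ValueError as e` catches it.
2. `raise TypeError(...) from e` raises TypeError (ValueError is attached as __cause__, but only TypeError is active).
3. Outer `except ValueError` does not match TypeError; skipped.
4. Outer `except TypeError` matches → res = 69.
Result: 69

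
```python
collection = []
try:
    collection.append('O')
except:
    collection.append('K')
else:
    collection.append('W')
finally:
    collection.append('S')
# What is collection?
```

Step-by-step execution trace:
1. try: `collection.append('O')` → collection = ['O']. No exception raised.
2. `except` is skipped.
3. `else` runs: `collection.append('W')` → collection = ['O', 'W'].
4. `finally` always runs: `collection.append('S')` → collection = ['O', 'W', 'S'].
Result: ['O', 'W', 'S']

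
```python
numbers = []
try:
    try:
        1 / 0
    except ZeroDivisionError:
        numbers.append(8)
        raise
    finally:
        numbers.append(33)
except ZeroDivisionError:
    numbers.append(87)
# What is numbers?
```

Step-by-step execution trace:
1. Inner try: `1 / 0` raises ZeroDivisionError.
2. Inner `except ZeroDivisionError` matches → `numbers.append(8)` → numbers = [8].
3. bare `raise` re-raises ZeroDivisionError.
4. Inner `finally` runs during unwinding: `numbers.append(33)` → numbers = [8, 33].
5. Outer `except ZeroDivisionError` matches → `numbers.append(87)` → numbers = [8, 33, 87].
Result: [8, 33, 87]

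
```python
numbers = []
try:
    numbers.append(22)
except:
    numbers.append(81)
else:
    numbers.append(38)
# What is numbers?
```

Step-by-step execution trace:
1. try: `numbers.append(22)` → numbers = [22]. No exception raised.
2. `except` is skipped.
3. `else` runs (try completed without exception): `numbers.append(38)` → numbers = [22, 38].
Result: [22, 38]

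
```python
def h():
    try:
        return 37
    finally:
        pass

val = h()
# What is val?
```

Step-by-step execution trace:
1. `h()` enters try: `return 37` sets pending return value 37.
2. Before returning, `finally: pass` runs (no effect).
3. h() returns 37 → val = 37.
Result: 37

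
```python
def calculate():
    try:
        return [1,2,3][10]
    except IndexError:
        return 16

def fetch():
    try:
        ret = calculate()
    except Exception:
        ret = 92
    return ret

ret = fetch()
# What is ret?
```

Step-by-step execution trace:
1. `fetch()` calls `calculate()`.
2. In calculate: `[1,2,3][10]` raises IndexError; `except IndexError` catches it → returns 16.
3. In fetch: `ret = calculate()` → ret = 16. No exception reaches fetch.
4. `except Exception` is skipped; fetch returns 16.
5. ret = 16.
Result: 16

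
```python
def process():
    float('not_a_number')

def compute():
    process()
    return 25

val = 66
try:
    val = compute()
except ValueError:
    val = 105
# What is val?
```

Step-by-step execution trace:
1. val starts at 66.
2. try: `compute()` calls `process()`.
3. `process()` evaluates `float('not_a_number')`, which raises ValueError; it propagates through compute (uncaught).
4. `return 25` in compute is not reached; the assignment to val does not complete.
5. `except ValueError` matches → val = 105.
Result: 105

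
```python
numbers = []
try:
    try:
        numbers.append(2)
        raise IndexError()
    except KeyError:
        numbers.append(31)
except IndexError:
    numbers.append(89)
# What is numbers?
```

Step-by-step execution trace:
1. Inner try: `numbers.append(2)` → numbers = [2].
2. `raise IndexError()` raises IndexError.
3. Inner `except KeyError` does not match IndexError; exception propagates to outer try.
4. Outer `except IndexError` matches → `numbers.append(89)` → numbers = [2, 89].
Result: [2, 89]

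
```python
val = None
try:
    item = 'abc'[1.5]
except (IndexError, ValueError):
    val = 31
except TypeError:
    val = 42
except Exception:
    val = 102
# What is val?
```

Step-by-step execution trace:
1. `item = 'abc'[1.5]` raises TypeError.
2. `except (IndexError, ValueError)` does not match TypeError; skipped.
3. `except TypeError` matches (exact type match) → val = 42.
4. `except Exception` is not reached.
Result: 42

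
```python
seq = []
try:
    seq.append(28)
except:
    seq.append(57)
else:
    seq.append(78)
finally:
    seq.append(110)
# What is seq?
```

Step-by-step execution trace:
1. try: `seq.append(28)` → seq = [28]. No exception raised.
2. `except` is skipped.
3. `else` runs: `seq.append(78)` → seq = [28, 78].
4. `finally` always runs: `seq.append(110)` → seq = [28, 78, 110].
Result: [28, 78, 110]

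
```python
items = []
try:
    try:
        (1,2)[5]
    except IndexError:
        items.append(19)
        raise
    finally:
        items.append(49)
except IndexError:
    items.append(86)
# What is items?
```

Step-by-step execution trace:
1. Inner try: `(1,2)[5]` raises IndexError.
2. Inner `except IndexError` matches → `items.append(19)` → items = [19].
3. bare `raise` re-raises IndexError.
4. Inner `finally` runs during unwinding: `items.append(49)` → items = [19, 49].
5. Outer `except IndexError` matches → `items.append(86)` → items = [19, 49, 86].
Result: [19, 49, 86]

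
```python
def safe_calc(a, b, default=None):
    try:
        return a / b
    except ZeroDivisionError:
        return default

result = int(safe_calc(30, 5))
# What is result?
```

Step-by-step execution trace:
1. `safe_calc(30, 5)` enters try: `return 30 / 5` → returns 6.0. No exception raised.
2. `except ZeroDivisionError` is skipped.
3. `int(6.0)` → 6 → result = 6.
Result: 6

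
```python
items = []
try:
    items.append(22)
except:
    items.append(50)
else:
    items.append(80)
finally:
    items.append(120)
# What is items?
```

Step-by-step execution trace:
1. try: `items.append(22)` → items = [22]. No exception raised.
2. `except` is skipped.
3. `else` runs: `items.append(80)` → items = [22, 80].
4. `finally` always runs: `items.append(120)` → items = [22, 80, 120].
Result: [22, 80, 120]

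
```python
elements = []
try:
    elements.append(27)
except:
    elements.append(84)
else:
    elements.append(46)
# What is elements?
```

Step-by-step execution trace:
1. try: `elements.append(27)` → elements = [27]. No exception raised.
2. `except` is skipped.
3. `else` runs (try completed without exception): `elements.append(46)` → elements = [27, 46].
Result: [27, 46]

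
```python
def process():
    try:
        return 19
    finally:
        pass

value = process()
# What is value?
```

Step-by-step execution trace:
1. `process()` enters try: `return 19` sets pending return value 19.
2. Before returning, `finally: pass` runs (no effect).
3. process() returns 19 → value = 19.
Result: 19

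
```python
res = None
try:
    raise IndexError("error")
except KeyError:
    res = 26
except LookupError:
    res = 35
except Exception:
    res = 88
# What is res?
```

Step-by-step execution trace:
1. `raise IndexError(...)` raises IndexError.
2. `except KeyError` does not match (IndexError is not a subclass of KeyError); skipped.
3. `except LookupError` matches (IndexError is a subclass of LookupError) → res = 35.
4. `except Exception` is not reached.
Result: 35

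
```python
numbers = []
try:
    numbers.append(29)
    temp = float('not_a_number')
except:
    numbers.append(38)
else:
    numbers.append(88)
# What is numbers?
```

Step-by-step execution trace:
1. try: `numbers.append(29)` → numbers = [29].
2. `temp = float('not_a_number')` raises ValueError.
3. bare `except` matches → `numbers.append(38)` → numbers = [29, 38].
4. `else` is skipped (an exception was raised).
Result: [29, 38]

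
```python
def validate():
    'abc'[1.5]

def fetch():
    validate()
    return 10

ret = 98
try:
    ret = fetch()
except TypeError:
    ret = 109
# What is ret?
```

Step-by-step execution trace:
1. ret starts at 98.
2. try: `fetch()` calls `validate()`.
3. `validate()` evaluates `'abc'[1.5]`, which raises TypeError; it propagates through fetch (uncaught).
4. `return 10` in fetch is not reached; the assignment to ret does not complete.
5. `except TypeError` matches → ret = 109.
Result: 109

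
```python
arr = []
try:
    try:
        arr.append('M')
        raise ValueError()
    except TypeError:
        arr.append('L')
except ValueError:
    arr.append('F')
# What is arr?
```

Step-by-step execution trace:
1. Inner try: `arr.append('M')` → arr = ['M'].
2. `raise ValueError()` raises ValueError.
3. Inner `except TypeError` does not match ValueError; exception propagates to outer try.
4. Outer `except ValueError` matches → `arr.append('F')` → arr = ['M', 'F'].
Result: ['M', 'F']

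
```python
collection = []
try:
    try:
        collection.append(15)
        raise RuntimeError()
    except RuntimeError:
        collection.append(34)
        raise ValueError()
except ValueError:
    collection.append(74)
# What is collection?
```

Step-by-step execution trace:
1. Inner try: `collection.append(15)` → collection = [15].
2. `raise RuntimeError()` raises RuntimeError.
3. Inner `except RuntimeError` matches → `collection.append(34)` → collection = [15, 34].
4. `raise ValueError()` raises ValueError; propagates to outer try.
5. Outer `except ValueError` matches → `collection.append(74)` → collection = [15, 34, 74].
Result: [15, 34, 74]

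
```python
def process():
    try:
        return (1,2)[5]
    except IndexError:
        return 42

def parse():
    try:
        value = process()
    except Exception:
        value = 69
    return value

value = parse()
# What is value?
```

Step-by-step execution trace:
1. `parse()` calls `process()`.
2. In process: `(1,2)[5]` raises IndexError; `except IndexError` catches it → returns 42.
3. In parse: `value = process()` → value = 42. No exception reaches parse.
4. `except Exception` is skipped; parse returns 42.
5. value = 42.
Result: 42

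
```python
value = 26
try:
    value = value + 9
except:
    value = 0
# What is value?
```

Step-by-step execution trace:
1. value starts at 26.
2. try: `value = value + 9` → value = 35. No exception raised.
3. `except` is skipped.
Result: 35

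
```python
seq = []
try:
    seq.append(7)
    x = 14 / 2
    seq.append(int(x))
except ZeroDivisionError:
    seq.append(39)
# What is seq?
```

Step-by-step execution trace:
1. try: `seq.append(7)` → seq = [7].
2. `x = 14 / 2` → x = 7.0. No exception raised.
3. `seq.append(int(x))` → seq = [7, 7].
4. `except ZeroDivisionError` is skipped (no exception was raised).
Result: [7, 7]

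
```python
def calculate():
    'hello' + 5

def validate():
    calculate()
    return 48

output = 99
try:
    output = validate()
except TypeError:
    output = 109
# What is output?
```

Step-by-step execution trace:
1. output starts at 99.
2. try: `validate()` calls `calculate()`.
3. `calculate()` evaluates `'hello' + 5`, which raises TypeError; it propagates through validate (uncaught).
4. `return 48` in validate is not reached; the assignment to output does not complete.
5. `except TypeError` matches → output = 109.
Result: 109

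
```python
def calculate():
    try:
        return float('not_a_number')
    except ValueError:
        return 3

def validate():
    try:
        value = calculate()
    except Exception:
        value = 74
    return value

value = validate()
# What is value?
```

Step-by-step execution trace:
1. `validate()` calls `calculate()`.
2. In calculate: `float('not_a_number')` raises ValueError; `except ValueError` catches it → returns 3.
3. In validate: `value = calculate()` → value = 3. No exception reaches validate.
4. `except Exception` is skipped; validate returns 3.
5. value = 3.
Result: 3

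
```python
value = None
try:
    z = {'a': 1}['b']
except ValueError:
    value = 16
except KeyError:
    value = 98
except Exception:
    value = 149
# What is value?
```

Step-by-step execution trace:
1. `z = {'a': 1}['b']` raises KeyError.
2. `except ValueError` does not match KeyError; skipped.
3. `except KeyError` matches → value = 98.
4. Remaining except clauses are skipped.
Result: 98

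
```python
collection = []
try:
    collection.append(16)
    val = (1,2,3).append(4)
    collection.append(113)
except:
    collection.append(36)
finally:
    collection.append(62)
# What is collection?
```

Step-by-step execution trace:
1. try: `collection.append(16)` → collection = [16].
2. `val = (1,2,3).append(4)` raises AttributeError; `collection.append(113)` is not reached.
3. bare `except` matches → `collection.append(36)` → collection = [16, 36].
4. finally always runs: `collection.append(62)` → collection = [16, 36, 62].
Result: [16, 36, 62]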